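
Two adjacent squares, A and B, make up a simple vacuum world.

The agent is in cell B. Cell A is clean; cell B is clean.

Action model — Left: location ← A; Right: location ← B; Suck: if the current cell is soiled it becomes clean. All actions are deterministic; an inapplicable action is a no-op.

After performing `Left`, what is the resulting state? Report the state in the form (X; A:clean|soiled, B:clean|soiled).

start: (B; A:clean, B:clean)
1) do Left; now (A; A:clean, B:clean)

(A; A:clean, B:clean)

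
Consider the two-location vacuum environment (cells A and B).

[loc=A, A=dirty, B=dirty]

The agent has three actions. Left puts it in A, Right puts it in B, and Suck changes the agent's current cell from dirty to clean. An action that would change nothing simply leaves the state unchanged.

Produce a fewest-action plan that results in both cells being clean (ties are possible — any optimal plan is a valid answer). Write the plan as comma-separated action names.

step 1/3 (Suck): <A|clean|dirty>
step 2/3 (Right): <B|clean|dirty>
step 3/3 (Suck): <B|clean|clean>
min 3: Suck A + move + Suck B

Suck, Right, Suck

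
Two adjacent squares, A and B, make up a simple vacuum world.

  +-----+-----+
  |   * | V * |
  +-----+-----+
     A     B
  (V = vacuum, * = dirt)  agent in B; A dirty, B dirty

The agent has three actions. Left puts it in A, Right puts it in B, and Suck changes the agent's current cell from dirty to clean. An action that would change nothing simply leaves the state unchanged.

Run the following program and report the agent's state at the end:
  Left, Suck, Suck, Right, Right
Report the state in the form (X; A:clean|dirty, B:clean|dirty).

Left (#1): (A; A:dirty, B:dirty)
Suck (#2): (A; A:clean, B:dirty)
Suck (#3): (A; A:clean, B:dirty)
Right (#4): (B; A:clean, B:dirty)
Right (#5): (B; A:clean, B:dirty)

(B; A:clean, B:dirty)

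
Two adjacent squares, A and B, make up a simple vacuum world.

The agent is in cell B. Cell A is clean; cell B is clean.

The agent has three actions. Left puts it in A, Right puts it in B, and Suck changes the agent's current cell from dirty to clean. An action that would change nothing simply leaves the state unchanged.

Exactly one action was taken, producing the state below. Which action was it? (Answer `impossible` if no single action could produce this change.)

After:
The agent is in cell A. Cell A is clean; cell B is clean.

try  Left: loc=A A=clean B=clean  ← match
try Right: loc=B A=clean B=clean
try  Suck: loc=B A=clean B=clean

Left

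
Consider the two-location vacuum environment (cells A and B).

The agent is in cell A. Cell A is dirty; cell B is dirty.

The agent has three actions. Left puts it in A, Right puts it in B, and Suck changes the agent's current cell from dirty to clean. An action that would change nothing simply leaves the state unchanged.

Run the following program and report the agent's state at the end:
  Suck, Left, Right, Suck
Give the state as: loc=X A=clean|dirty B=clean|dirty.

Suck (#1): loc=A A=clean B=dirty
Left (#2): loc=A A=clean B=dirty
Right (#3): loc=B A=clean B=dirty
Suck (#4): loc=B A=clean B=clean

loc=B A=clean B=clean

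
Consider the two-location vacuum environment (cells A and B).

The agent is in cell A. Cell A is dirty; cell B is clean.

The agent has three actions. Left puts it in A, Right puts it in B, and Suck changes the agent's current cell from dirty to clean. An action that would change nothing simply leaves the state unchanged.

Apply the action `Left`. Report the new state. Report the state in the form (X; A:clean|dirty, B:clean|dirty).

start: (A; A:dirty, B:clean)
t=1 Left ⇒ (A; A:dirty, B:clean)

(A; A:dirty, B:clean)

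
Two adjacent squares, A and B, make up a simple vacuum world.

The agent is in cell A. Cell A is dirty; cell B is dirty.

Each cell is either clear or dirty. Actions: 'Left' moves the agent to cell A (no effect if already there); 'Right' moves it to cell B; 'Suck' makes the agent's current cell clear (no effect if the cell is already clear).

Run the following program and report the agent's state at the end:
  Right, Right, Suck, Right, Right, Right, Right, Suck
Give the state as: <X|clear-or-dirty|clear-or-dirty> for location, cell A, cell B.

<B|dirty|clear>

1. Right → <B|dirty|dirty>
2. Right → <B|dirty|dirty>
3. Suck → <B|dirty|clear>
4. Right → <B|dirty|clear>
5. Right → <B|dirty|clear>
6. Right → <B|dirty|clear>
7. Right → <B|dirty|clear>
8. Suck → <B|dirty|clear>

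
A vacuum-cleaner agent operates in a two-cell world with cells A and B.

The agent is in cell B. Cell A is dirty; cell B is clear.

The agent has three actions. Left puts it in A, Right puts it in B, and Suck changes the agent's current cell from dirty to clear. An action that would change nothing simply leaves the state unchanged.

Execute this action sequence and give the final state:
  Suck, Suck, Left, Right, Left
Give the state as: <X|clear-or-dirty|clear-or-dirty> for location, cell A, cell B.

Suck (#1): <B|dirty|clear>
Suck (#2): <B|dirty|clear>
Left (#3): <A|dirty|clear>
Right (#4): <B|dirty|clear>
Left (#5): <A|dirty|clear>

<A|dirty|clear>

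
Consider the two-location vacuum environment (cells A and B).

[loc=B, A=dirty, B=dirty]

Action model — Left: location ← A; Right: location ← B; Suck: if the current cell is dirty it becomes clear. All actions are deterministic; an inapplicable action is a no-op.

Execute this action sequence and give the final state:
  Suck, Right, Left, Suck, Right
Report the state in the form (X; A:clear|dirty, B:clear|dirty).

(B; A:clear, B:clear)

1. Suck → (B; A:dirty, B:clear)
2. Right → (B; A:dirty, B:clear)
3. Left → (A; A:dirty, B:clear)
4. Suck → (A; A:clear, B:clear)
5. Right → (B; A:clear, B:clear)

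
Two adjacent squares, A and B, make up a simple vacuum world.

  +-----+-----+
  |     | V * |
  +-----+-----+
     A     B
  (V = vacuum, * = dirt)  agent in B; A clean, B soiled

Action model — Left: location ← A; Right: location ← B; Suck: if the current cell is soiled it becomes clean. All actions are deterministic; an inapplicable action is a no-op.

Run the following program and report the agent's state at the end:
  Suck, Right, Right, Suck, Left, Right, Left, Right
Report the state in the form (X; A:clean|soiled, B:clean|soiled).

t=1 Suck ⇒ (B; A:clean, B:clean)
t=2 Right ⇒ (B; A:clean, B:clean)
t=3 Right ⇒ (B; A:clean, B:clean)
t=4 Suck ⇒ (B; A:clean, B:clean)
t=5 Left ⇒ (A; A:clean, B:clean)
t=6 Right ⇒ (B; A:clean, B:clean)
t=7 Left ⇒ (A; A:clean, B:clean)
t=8 Right ⇒ (B; A:clean, B:clean)

(B; A:clean, B:clean)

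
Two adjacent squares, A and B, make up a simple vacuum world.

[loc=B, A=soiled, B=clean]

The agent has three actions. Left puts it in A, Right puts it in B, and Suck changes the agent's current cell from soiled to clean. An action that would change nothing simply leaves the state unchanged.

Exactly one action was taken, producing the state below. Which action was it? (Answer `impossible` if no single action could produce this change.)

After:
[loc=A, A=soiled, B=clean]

Left

try  Left: in A — A soiled, B clean  ← match
try Right: in B — A soiled, B clean
try  Suck: in B — A soiled, B clean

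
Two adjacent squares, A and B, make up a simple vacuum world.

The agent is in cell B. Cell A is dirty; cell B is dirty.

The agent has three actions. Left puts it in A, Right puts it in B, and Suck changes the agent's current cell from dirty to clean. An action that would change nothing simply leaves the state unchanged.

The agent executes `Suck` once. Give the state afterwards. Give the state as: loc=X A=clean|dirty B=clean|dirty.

start: loc=B A=dirty B=dirty
1) do Suck; now loc=B A=dirty B=clean

loc=B A=dirty B=clean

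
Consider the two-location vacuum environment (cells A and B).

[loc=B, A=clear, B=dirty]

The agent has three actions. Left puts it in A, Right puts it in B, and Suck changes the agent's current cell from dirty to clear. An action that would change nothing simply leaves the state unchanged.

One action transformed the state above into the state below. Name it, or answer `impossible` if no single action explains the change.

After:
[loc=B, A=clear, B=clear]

try  Left: (A; A:clear, B:dirty)
try Right: (B; A:clear, B:dirty)
try  Suck: (B; A:clear, B:clear)  ← match

Suck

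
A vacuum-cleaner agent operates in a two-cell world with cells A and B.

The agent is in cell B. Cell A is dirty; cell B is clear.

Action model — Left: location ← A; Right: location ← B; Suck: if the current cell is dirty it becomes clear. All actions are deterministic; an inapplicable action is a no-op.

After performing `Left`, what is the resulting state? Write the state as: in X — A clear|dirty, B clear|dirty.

in A — A dirty, B clear

start: in B — A dirty, B clear
Left (#1): in A — A dirty, B clear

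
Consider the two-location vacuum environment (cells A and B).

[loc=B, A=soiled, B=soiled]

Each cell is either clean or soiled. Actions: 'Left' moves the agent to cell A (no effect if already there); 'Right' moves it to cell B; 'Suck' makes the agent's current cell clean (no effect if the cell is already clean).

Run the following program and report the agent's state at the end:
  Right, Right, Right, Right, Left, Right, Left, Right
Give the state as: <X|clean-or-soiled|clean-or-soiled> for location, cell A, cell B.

step 1/8 (Right): <B|soiled|soiled>
step 2/8 (Right): <B|soiled|soiled>
step 3/8 (Right): <B|soiled|soiled>
step 4/8 (Right): <B|soiled|soiled>
step 5/8 (Left): <A|soiled|soiled>
step 6/8 (Right): <B|soiled|soiled>
step 7/8 (Left): <A|soiled|soiled>
step 8/8 (Right): <B|soiled|soiled>

<B|soiled|soiled>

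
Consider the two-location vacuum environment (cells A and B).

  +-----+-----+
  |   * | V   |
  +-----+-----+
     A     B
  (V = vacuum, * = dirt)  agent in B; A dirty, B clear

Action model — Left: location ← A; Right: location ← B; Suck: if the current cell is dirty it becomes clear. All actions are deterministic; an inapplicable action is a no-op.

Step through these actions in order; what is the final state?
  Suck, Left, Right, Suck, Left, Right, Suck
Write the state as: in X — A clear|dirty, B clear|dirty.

in B — A dirty, B clear

1) do Suck; now in B — A dirty, B clear
2) do Left; now in A — A dirty, B clear
3) do Right; now in B — A dirty, B clear
4) do Suck; now in B — A dirty, B clear
5) do Left; now in A — A dirty, B clear
6) do Right; now in B — A dirty, B clear
7) do Suck; now in B — A dirty, B clear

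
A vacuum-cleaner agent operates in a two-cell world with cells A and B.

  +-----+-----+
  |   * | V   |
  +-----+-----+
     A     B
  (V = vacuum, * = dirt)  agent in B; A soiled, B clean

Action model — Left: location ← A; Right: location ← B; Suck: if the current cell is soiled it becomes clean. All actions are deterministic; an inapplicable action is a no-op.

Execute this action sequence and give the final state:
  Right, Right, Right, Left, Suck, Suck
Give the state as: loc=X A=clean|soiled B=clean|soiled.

step 1/6 (Right): loc=B A=soiled B=clean
step 2/6 (Right): loc=B A=soiled B=clean
step 3/6 (Right): loc=B A=soiled B=clean
step 4/6 (Left): loc=A A=soiled B=clean
step 5/6 (Suck): loc=A A=clean B=clean
step 6/6 (Suck): loc=A A=clean B=clean

loc=A A=clean B=clean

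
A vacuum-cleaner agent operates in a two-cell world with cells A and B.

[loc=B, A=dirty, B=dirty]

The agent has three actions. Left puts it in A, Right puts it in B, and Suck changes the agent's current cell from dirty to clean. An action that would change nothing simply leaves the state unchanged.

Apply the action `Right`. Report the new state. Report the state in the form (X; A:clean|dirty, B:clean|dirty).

start: (B; A:dirty, B:dirty)
Right (#1): (B; A:dirty, B:dirty)

(B; A:dirty, B:dirty)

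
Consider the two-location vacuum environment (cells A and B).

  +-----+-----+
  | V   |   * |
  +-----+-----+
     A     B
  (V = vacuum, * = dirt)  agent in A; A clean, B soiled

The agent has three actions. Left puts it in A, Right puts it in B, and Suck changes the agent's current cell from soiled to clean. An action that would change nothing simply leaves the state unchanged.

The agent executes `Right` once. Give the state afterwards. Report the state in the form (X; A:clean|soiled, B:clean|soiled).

(B; A:clean, B:soiled)

start: (A; A:clean, B:soiled)
Right (#1): (B; A:clean, B:soiled)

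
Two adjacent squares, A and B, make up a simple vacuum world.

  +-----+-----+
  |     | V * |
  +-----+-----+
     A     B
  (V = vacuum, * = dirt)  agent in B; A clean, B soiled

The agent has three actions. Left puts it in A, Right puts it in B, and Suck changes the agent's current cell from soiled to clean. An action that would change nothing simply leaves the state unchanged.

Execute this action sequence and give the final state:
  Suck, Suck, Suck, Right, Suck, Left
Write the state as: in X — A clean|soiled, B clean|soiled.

in A — A clean, B clean

Suck (#1): in B — A clean, B clean
Suck (#2): in B — A clean, B clean
Suck (#3): in B — A clean, B clean
Right (#4): in B — A clean, B clean
Suck (#5): in B — A clean, B clean
Left (#6): in A — A clean, B clean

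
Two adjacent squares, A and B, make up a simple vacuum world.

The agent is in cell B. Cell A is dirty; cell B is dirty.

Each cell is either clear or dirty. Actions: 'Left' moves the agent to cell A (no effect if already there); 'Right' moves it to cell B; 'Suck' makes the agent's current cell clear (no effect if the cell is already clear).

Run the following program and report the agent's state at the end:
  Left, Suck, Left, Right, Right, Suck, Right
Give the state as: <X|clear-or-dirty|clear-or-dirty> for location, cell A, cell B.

1. Left → <A|dirty|dirty>
2. Suck → <A|clear|dirty>
3. Left → <A|clear|dirty>
4. Right → <B|clear|dirty>
5. Right → <B|clear|dirty>
6. Suck → <B|clear|clear>
7. Right → <B|clear|clear>

<B|clear|clear>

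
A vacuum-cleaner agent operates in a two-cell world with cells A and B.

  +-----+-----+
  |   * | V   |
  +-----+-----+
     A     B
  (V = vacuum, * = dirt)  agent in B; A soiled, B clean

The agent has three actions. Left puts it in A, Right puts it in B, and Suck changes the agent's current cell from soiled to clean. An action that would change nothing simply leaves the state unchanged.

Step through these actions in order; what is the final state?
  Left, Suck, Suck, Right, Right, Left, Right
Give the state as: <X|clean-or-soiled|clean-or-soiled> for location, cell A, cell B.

<B|clean|clean>

1) do Left; now <A|soiled|clean>
2) do Suck; now <A|clean|clean>
3) do Suck; now <A|clean|clean>
4) do Right; now <B|clean|clean>
5) do Right; now <B|clean|clean>
6) do Left; now <A|clean|clean>
7) do Right; now <B|clean|clean>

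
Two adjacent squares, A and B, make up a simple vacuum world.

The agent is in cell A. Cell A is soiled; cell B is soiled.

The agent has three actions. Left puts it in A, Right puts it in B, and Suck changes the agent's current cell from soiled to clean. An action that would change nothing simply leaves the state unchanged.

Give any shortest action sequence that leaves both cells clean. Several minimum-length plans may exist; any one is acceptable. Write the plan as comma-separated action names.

Suck, Right, Suck

1. Suck → <A|clean|soiled>
2. Right → <B|clean|soiled>
3. Suck → <B|clean|clean>
min 3: Suck A + move + Suck B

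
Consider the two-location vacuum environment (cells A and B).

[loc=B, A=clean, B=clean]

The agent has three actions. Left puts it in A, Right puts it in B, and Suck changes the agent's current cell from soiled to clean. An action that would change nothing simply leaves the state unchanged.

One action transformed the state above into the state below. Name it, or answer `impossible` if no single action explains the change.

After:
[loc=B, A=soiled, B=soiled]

impossible

try  Left: loc=A A=clean B=clean
try Right: loc=B A=clean B=clean
try  Suck: loc=B A=clean B=clean
no single action produces the after-state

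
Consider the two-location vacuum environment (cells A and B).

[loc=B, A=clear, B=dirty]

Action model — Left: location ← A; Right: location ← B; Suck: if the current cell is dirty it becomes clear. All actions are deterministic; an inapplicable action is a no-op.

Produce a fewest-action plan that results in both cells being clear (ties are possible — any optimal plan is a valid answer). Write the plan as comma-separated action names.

[1] after Suck: <B|clear|clear>
min 1: B is dirty, one Suck

Suck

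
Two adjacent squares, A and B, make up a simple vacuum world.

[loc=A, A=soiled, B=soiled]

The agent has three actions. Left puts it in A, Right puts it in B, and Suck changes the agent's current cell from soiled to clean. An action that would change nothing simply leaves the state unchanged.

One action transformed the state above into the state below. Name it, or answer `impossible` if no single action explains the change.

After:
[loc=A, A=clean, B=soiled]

try  Left: <A|soiled|soiled>
try Right: <B|soiled|soiled>
try  Suck: <A|clean|soiled>  ← match

Suck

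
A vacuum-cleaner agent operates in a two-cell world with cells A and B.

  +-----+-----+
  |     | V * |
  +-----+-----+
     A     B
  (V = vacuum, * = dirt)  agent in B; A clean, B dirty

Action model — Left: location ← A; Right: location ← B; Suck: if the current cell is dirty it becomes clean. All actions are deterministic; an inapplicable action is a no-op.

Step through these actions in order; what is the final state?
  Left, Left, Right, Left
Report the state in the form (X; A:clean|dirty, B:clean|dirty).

(A; A:clean, B:dirty)

[1] after Left: (A; A:clean, B:dirty)
[2] after Left: (A; A:clean, B:dirty)
[3] after Right: (B; A:clean, B:dirty)
[4] after Left: (A; A:clean, B:dirty)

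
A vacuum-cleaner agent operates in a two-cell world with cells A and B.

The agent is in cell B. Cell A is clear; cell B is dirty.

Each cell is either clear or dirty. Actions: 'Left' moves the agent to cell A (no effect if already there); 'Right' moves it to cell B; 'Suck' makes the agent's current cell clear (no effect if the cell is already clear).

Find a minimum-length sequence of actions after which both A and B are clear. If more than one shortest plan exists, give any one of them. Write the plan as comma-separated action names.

Suck

step 1/1 (Suck): loc=B A=clear B=clear
min 1: B is dirty, one Suck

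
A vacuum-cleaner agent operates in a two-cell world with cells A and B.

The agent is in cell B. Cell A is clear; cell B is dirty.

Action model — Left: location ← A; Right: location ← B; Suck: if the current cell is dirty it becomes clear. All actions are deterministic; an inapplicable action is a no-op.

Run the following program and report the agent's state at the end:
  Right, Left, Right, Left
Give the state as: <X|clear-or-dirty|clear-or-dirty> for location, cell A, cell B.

[1] after Right: <B|clear|dirty>
[2] after Left: <A|clear|dirty>
[3] after Right: <B|clear|dirty>
[4] after Left: <A|clear|dirty>

<A|clear|dirty>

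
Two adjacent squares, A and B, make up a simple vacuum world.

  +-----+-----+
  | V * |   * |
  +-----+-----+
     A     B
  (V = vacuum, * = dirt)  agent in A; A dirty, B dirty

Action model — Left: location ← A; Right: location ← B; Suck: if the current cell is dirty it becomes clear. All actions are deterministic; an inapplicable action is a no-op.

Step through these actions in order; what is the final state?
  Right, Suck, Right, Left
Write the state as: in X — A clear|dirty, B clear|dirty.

in A — A dirty, B clear

[1] after Right: in B — A dirty, B dirty
[2] after Suck: in B — A dirty, B clear
[3] after Right: in B — A dirty, B clear
[4] after Left: in A — A dirty, B clear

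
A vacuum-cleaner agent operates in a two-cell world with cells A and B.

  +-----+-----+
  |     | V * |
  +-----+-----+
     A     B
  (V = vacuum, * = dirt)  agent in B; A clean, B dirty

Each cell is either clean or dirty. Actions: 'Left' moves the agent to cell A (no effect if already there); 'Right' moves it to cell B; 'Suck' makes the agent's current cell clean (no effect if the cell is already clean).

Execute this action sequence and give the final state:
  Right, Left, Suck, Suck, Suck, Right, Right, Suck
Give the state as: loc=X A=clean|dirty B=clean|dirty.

1) do Right; now loc=B A=clean B=dirty
2) do Left; now loc=A A=clean B=dirty
3) do Suck; now loc=A A=clean B=dirty
4) do Suck; now loc=A A=clean B=dirty
5) do Suck; now loc=A A=clean B=dirty
6) do Right; now loc=B A=clean B=dirty
7) do Right; now loc=B A=clean B=dirty
8) do Suck; now loc=B A=clean B=clean

loc=B A=clean B=clean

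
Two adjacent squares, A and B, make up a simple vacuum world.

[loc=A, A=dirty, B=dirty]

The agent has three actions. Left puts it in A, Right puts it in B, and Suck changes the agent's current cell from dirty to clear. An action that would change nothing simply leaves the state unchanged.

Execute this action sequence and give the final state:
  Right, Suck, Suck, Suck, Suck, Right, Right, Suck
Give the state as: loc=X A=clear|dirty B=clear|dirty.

loc=B A=dirty B=clear

1) do Right; now loc=B A=dirty B=dirty
2) do Suck; now loc=B A=dirty B=clear
3) do Suck; now loc=B A=dirty B=clear
4) do Suck; now loc=B A=dirty B=clear
5) do Suck; now loc=B A=dirty B=clear
6) do Right; now loc=B A=dirty B=clear
7) do Right; now loc=B A=dirty B=clear
8) do Suck; now loc=B A=dirty B=clear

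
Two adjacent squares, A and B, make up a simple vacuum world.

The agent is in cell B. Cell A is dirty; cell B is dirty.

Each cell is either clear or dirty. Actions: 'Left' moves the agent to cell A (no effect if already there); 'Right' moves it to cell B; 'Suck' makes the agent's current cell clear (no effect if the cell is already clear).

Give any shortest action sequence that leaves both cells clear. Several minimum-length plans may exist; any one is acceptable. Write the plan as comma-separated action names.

step 1/3 (Suck): loc=B A=dirty B=clear
step 2/3 (Left): loc=A A=dirty B=clear
step 3/3 (Suck): loc=A A=clear B=clear
min 3: Suck B + move + Suck A

Suck, Left, Suck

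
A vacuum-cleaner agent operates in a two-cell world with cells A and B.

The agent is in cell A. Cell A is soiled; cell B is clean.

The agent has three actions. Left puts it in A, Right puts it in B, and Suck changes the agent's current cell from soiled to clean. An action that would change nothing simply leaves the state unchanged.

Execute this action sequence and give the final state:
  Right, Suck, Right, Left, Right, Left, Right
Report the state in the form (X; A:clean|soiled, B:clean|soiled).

1. Right → (B; A:soiled, B:clean)
2. Suck → (B; A:soiled, B:clean)
3. Right → (B; A:soiled, B:clean)
4. Left → (A; A:soiled, B:clean)
5. Right → (B; A:soiled, B:clean)
6. Left → (A; A:soiled, B:clean)
7. Right → (B; A:soiled, B:clean)

(B; A:soiled, B:clean)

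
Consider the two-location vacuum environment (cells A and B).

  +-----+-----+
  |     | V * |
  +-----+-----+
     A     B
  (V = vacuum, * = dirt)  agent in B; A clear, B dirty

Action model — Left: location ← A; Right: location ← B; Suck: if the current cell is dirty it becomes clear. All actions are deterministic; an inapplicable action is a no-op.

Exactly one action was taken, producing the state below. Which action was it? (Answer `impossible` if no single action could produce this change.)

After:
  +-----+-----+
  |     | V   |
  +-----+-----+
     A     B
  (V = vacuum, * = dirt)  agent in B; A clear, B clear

try  Left: <A|clear|dirty>
try Right: <B|clear|dirty>
try  Suck: <B|clear|clear>  ← match

Suck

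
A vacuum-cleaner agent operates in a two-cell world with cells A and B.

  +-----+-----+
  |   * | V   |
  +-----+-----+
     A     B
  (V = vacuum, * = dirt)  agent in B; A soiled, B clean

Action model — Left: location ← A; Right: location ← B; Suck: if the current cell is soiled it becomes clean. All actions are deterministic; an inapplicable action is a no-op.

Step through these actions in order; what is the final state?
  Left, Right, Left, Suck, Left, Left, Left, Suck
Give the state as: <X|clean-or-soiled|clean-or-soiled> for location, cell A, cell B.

<A|clean|clean>

1. Left → <A|soiled|clean>
2. Right → <B|soiled|clean>
3. Left → <A|soiled|clean>
4. Suck → <A|clean|clean>
5. Left → <A|clean|clean>
6. Left → <A|clean|clean>
7. Left → <A|clean|clean>
8. Suck → <A|clean|clean>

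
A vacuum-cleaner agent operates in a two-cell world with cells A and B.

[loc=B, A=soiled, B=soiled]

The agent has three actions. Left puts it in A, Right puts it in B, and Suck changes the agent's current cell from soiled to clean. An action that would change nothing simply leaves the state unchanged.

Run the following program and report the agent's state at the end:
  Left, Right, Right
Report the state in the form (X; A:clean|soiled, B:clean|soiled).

(B; A:soiled, B:soiled)

1) do Left; now (A; A:soiled, B:soiled)
2) do Right; now (B; A:soiled, B:soiled)
3) do Right; now (B; A:soiled, B:soiled)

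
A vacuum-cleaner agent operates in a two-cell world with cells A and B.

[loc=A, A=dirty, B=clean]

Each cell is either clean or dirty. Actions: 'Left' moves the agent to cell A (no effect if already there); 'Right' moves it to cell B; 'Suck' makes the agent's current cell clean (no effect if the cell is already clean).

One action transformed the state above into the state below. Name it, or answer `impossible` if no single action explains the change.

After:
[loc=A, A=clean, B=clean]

try  Left: loc=A A=dirty B=clean
try Right: loc=B A=dirty B=clean
try  Suck: loc=A A=clean B=clean  ← match

Suck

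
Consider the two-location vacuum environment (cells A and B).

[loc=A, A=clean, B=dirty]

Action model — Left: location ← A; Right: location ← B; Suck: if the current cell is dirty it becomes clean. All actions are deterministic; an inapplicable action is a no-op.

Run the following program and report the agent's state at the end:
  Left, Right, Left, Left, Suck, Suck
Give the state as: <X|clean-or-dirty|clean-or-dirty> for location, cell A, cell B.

<A|clean|dirty>

[1] after Left: <A|clean|dirty>
[2] after Right: <B|clean|dirty>
[3] after Left: <A|clean|dirty>
[4] after Left: <A|clean|dirty>
[5] after Suck: <A|clean|dirty>
[6] after Suck: <A|clean|dirty>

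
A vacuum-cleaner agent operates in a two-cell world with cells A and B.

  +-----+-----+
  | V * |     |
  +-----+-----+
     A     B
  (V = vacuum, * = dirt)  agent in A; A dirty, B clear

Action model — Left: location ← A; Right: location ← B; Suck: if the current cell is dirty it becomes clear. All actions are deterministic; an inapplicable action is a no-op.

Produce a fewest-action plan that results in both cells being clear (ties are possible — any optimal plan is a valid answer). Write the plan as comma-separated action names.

1. Suck → (A; A:clear, B:clear)
min 1: A is dirty, one Suck

Suck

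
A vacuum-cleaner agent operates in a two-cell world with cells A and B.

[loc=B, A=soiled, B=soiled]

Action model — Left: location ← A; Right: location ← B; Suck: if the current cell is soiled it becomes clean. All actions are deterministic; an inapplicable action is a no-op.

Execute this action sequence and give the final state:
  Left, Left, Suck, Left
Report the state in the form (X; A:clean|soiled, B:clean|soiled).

Left (#1): (A; A:soiled, B:soiled)
Left (#2): (A; A:soiled, B:soiled)
Suck (#3): (A; A:clean, B:soiled)
Left (#4): (A; A:clean, B:soiled)

(A; A:clean, B:soiled)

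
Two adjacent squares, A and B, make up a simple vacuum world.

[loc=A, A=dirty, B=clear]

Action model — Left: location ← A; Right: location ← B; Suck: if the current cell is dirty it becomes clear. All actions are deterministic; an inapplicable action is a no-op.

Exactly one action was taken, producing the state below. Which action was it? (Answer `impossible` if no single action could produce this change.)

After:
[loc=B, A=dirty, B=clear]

try  Left: in A — A dirty, B clear
try Right: in B — A dirty, B clear  ← match
try  Suck: in A — A clear, B clear

Right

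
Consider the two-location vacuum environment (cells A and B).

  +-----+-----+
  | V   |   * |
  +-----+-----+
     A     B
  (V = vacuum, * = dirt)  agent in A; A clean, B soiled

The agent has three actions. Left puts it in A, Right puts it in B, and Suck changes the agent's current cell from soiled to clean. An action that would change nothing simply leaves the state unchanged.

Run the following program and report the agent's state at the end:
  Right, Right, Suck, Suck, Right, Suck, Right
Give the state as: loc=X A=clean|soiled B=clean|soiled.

loc=B A=clean B=clean

1. Right → loc=B A=clean B=soiled
2. Right → loc=B A=clean B=soiled
3. Suck → loc=B A=clean B=clean
4. Suck → loc=B A=clean B=clean
5. Right → loc=B A=clean B=clean
6. Suck → loc=B A=clean B=clean
7. Right → loc=B A=clean B=clean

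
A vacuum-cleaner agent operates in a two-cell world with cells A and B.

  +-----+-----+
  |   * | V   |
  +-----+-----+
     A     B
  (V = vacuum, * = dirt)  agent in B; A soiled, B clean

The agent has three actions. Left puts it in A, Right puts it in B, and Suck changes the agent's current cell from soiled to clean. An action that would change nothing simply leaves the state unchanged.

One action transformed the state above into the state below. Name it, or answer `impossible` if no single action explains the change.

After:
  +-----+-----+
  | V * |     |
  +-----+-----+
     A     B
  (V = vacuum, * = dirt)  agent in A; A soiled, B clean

Left

try  Left: <A|soiled|clean>  ← match
try Right: <B|soiled|clean>
try  Suck: <B|soiled|clean>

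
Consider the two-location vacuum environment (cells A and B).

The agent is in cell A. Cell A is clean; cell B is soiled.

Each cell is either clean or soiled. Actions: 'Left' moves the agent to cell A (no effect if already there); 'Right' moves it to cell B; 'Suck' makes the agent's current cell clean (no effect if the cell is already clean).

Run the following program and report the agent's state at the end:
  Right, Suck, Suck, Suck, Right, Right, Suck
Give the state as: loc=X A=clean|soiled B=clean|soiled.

loc=B A=clean B=clean

1. Right → loc=B A=clean B=soiled
2. Suck → loc=B A=clean B=clean
3. Suck → loc=B A=clean B=clean
4. Suck → loc=B A=clean B=clean
5. Right → loc=B A=clean B=clean
6. Right → loc=B A=clean B=clean
7. Suck → loc=B A=clean B=clean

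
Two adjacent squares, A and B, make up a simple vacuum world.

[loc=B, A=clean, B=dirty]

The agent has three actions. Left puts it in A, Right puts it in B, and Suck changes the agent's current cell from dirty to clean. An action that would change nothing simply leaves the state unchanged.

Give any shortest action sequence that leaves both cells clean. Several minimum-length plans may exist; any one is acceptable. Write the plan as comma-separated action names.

1) do Suck; now (B; A:clean, B:clean)
min 1: B is dirty, one Suck

Suck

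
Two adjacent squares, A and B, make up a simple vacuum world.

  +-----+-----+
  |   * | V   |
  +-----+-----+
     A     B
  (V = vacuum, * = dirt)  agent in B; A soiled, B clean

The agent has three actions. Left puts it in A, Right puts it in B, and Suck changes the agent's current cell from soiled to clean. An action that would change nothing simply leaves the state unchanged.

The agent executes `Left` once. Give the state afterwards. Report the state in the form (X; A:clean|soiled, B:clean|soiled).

(A; A:soiled, B:clean)

start: (B; A:soiled, B:clean)
[1] after Left: (A; A:soiled, B:clean)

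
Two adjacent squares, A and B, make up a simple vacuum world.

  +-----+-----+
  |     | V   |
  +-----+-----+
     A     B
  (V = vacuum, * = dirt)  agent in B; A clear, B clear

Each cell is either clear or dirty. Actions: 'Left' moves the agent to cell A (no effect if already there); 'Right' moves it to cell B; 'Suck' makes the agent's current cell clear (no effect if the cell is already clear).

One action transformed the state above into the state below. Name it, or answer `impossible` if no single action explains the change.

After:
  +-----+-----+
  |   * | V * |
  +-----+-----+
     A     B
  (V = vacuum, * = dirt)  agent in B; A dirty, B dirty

impossible

try  Left: <A|clear|clear>
try Right: <B|clear|clear>
try  Suck: <B|clear|clear>
no single action produces the after-state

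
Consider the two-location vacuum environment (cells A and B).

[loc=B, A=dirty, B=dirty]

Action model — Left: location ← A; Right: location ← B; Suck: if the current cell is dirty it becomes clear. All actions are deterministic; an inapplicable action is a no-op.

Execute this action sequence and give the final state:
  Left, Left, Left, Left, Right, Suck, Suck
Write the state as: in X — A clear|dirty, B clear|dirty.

1. Left → in A — A dirty, B dirty
2. Left → in A — A dirty, B dirty
3. Left → in A — A dirty, B dirty
4. Left → in A — A dirty, B dirty
5. Right → in B — A dirty, B dirty
6. Suck → in B — A dirty, B clear
7. Suck → in B — A dirty, B clear

in B — A dirty, B clear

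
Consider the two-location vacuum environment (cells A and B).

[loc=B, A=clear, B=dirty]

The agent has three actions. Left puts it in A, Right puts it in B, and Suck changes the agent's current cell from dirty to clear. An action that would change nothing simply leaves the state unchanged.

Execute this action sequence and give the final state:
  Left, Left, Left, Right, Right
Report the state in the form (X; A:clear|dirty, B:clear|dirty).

t=1 Left ⇒ (A; A:clear, B:dirty)
t=2 Left ⇒ (A; A:clear, B:dirty)
t=3 Left ⇒ (A; A:clear, B:dirty)
t=4 Right ⇒ (B; A:clear, B:dirty)
t=5 Right ⇒ (B; A:clear, B:dirty)

(B; A:clear, B:dirty)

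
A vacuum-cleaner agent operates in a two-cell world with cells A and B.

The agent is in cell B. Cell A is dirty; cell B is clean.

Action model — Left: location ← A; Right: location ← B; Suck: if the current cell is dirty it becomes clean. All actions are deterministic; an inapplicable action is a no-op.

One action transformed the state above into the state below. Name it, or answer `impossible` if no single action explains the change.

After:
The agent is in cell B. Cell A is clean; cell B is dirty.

try  Left: <A|dirty|clean>
try Right: <B|dirty|clean>
try  Suck: <B|dirty|clean>
no single action produces the after-state

impossible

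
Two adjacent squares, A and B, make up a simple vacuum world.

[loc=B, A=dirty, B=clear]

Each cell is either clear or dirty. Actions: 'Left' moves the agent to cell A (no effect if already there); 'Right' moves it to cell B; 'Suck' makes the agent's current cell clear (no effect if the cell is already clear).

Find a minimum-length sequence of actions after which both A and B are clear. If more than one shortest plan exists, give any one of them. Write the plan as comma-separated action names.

step 1/2 (Left): (A; A:dirty, B:clear)
step 2/2 (Suck): (A; A:clear, B:clear)
min 2: go A then Suck

Left, Suck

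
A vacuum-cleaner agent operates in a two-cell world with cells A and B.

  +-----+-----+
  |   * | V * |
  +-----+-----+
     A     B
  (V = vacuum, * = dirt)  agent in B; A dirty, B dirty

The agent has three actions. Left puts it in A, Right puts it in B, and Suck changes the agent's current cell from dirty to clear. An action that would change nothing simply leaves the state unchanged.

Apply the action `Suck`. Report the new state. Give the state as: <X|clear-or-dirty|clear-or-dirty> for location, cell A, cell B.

start: <B|dirty|dirty>
1. Suck → <B|dirty|clear>

<B|dirty|clear>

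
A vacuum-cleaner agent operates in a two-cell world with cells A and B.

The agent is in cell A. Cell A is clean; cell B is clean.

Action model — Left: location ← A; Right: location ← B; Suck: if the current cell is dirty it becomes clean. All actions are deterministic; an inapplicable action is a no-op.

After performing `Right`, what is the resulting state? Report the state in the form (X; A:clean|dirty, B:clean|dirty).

start: (A; A:clean, B:clean)
t=1 Right ⇒ (B; A:clean, B:clean)

(B; A:clean, B:clean)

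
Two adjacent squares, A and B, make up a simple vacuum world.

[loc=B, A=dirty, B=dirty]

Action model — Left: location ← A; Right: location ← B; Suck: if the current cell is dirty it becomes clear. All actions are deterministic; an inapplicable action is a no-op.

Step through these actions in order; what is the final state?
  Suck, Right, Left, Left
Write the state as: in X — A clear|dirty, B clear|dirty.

[1] after Suck: in B — A dirty, B clear
[2] after Right: in B — A dirty, B clear
[3] after Left: in A — A dirty, B clear
[4] after Left: in A — A dirty, B clear

in A — A dirty, B clear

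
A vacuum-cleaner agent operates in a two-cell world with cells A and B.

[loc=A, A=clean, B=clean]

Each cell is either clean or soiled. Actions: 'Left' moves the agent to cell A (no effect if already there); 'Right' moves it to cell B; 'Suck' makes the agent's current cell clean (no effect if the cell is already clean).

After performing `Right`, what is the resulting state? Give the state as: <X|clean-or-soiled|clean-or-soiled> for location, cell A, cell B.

start: <A|clean|clean>
[1] after Right: <B|clean|clean>

<B|clean|clean>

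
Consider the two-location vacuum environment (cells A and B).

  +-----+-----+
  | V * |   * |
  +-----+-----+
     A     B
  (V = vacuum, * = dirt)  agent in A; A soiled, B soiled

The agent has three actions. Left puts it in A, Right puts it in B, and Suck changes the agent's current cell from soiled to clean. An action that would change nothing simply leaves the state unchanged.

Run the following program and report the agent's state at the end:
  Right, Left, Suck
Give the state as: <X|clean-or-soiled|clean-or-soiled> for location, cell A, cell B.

<A|clean|soiled>

1) do Right; now <B|soiled|soiled>
2) do Left; now <A|soiled|soiled>
3) do Suck; now <A|clean|soiled>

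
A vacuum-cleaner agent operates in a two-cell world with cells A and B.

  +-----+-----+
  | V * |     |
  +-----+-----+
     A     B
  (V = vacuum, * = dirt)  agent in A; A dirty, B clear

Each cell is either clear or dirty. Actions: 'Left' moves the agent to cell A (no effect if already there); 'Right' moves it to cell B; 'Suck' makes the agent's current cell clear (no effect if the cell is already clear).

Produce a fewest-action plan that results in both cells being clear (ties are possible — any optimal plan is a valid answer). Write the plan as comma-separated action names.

Suck

1) do Suck; now <A|clear|clear>
min 1: A is dirty, one Suck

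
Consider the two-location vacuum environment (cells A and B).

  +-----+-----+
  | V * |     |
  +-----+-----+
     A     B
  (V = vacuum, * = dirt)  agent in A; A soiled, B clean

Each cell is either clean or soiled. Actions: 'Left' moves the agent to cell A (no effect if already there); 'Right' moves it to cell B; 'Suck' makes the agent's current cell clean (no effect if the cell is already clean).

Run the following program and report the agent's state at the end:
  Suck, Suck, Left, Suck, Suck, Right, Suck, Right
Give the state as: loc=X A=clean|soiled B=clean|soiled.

t=1 Suck ⇒ loc=A A=clean B=clean
t=2 Suck ⇒ loc=A A=clean B=clean
t=3 Left ⇒ loc=A A=clean B=clean
t=4 Suck ⇒ loc=A A=clean B=clean
t=5 Suck ⇒ loc=A A=clean B=clean
t=6 Right ⇒ loc=B A=clean B=clean
t=7 Suck ⇒ loc=B A=clean B=clean
t=8 Right ⇒ loc=B A=clean B=clean

loc=B A=clean B=clean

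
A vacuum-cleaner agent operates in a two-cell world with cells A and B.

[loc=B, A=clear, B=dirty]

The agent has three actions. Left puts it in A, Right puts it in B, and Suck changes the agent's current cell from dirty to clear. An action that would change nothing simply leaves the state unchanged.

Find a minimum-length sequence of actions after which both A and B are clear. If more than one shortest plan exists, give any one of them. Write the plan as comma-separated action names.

Suck

1) do Suck; now loc=B A=clear B=clear
min 1: B is dirty, one Suck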